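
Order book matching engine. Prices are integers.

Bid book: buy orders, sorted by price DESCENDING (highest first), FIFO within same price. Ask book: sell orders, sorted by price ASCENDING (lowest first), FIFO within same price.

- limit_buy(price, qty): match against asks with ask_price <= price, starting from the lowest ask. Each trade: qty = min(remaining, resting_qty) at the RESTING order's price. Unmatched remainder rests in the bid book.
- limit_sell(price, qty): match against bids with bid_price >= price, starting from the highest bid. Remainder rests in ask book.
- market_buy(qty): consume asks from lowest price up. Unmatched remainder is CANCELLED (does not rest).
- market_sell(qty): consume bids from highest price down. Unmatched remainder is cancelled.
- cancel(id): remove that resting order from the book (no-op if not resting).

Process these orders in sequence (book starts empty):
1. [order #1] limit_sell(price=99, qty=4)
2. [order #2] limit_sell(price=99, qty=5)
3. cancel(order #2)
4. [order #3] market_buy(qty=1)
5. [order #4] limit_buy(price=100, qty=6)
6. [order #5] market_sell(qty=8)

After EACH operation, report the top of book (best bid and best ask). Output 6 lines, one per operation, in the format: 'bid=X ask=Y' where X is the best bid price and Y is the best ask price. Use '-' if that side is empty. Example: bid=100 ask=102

After op 1 [order #1] limit_sell(price=99, qty=4): fills=none; bids=[-] asks=[#1:4@99]
After op 2 [order #2] limit_sell(price=99, qty=5): fills=none; bids=[-] asks=[#1:4@99 #2:5@99]
After op 3 cancel(order #2): fills=none; bids=[-] asks=[#1:4@99]
After op 4 [order #3] market_buy(qty=1): fills=#3x#1:1@99; bids=[-] asks=[#1:3@99]
After op 5 [order #4] limit_buy(price=100, qty=6): fills=#4x#1:3@99; bids=[#4:3@100] asks=[-]
After op 6 [order #5] market_sell(qty=8): fills=#4x#5:3@100; bids=[-] asks=[-]

Answer: bid=- ask=99
bid=- ask=99
bid=- ask=99
bid=- ask=99
bid=100 ask=-
bid=- ask=-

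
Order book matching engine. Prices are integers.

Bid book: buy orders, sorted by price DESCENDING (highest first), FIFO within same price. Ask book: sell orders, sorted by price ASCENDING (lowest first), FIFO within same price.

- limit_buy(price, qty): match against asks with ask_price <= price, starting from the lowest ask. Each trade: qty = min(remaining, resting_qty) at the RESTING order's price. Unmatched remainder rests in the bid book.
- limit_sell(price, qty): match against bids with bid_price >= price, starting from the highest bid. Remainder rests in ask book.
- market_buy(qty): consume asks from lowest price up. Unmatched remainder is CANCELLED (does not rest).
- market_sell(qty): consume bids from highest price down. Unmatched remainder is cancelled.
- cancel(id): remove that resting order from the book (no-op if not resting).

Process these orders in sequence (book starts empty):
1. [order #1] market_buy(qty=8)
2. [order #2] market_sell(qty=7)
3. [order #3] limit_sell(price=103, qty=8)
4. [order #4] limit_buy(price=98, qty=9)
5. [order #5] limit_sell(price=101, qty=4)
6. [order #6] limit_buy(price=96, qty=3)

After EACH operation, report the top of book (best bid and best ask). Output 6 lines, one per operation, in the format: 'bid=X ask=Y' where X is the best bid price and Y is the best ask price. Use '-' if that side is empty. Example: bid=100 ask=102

After op 1 [order #1] market_buy(qty=8): fills=none; bids=[-] asks=[-]
After op 2 [order #2] market_sell(qty=7): fills=none; bids=[-] asks=[-]
After op 3 [order #3] limit_sell(price=103, qty=8): fills=none; bids=[-] asks=[#3:8@103]
After op 4 [order #4] limit_buy(price=98, qty=9): fills=none; bids=[#4:9@98] asks=[#3:8@103]
After op 5 [order #5] limit_sell(price=101, qty=4): fills=none; bids=[#4:9@98] asks=[#5:4@101 #3:8@103]
After op 6 [order #6] limit_buy(price=96, qty=3): fills=none; bids=[#4:9@98 #6:3@96] asks=[#5:4@101 #3:8@103]

Answer: bid=- ask=-
bid=- ask=-
bid=- ask=103
bid=98 ask=103
bid=98 ask=101
bid=98 ask=101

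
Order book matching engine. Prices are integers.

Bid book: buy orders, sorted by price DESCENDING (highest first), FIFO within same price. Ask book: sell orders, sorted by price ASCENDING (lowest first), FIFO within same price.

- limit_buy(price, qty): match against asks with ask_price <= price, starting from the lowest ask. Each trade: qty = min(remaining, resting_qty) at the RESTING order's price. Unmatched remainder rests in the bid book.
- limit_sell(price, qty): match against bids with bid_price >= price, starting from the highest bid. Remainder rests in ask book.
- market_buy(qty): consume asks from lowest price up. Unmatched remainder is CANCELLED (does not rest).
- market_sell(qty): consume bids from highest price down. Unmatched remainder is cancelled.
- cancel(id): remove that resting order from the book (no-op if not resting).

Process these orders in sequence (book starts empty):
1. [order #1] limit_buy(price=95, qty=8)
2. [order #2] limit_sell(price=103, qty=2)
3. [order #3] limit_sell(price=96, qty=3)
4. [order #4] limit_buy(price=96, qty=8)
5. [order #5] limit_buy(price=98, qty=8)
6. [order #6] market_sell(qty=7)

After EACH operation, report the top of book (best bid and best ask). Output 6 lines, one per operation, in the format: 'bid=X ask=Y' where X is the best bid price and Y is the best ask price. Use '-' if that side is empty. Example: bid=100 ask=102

After op 1 [order #1] limit_buy(price=95, qty=8): fills=none; bids=[#1:8@95] asks=[-]
After op 2 [order #2] limit_sell(price=103, qty=2): fills=none; bids=[#1:8@95] asks=[#2:2@103]
After op 3 [order #3] limit_sell(price=96, qty=3): fills=none; bids=[#1:8@95] asks=[#3:3@96 #2:2@103]
After op 4 [order #4] limit_buy(price=96, qty=8): fills=#4x#3:3@96; bids=[#4:5@96 #1:8@95] asks=[#2:2@103]
After op 5 [order #5] limit_buy(price=98, qty=8): fills=none; bids=[#5:8@98 #4:5@96 #1:8@95] asks=[#2:2@103]
After op 6 [order #6] market_sell(qty=7): fills=#5x#6:7@98; bids=[#5:1@98 #4:5@96 #1:8@95] asks=[#2:2@103]

Answer: bid=95 ask=-
bid=95 ask=103
bid=95 ask=96
bid=96 ask=103
bid=98 ask=103
bid=98 ask=103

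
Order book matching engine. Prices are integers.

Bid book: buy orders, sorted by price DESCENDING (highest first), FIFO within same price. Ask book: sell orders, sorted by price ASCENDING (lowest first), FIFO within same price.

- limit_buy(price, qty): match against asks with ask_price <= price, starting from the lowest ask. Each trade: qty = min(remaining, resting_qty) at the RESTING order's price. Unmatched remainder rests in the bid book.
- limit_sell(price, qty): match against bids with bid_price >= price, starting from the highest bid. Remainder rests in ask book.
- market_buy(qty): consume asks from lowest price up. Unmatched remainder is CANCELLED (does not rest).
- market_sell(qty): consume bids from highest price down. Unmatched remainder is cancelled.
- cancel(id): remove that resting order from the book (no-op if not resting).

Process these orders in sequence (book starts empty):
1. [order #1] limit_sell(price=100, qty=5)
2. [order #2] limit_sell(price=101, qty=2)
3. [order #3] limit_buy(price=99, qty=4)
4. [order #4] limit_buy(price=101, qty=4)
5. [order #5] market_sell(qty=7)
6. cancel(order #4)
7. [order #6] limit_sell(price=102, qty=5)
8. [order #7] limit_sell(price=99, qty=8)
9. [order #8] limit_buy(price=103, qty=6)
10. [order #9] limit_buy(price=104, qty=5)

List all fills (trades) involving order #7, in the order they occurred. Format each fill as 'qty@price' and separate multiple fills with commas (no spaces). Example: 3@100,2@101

After op 1 [order #1] limit_sell(price=100, qty=5): fills=none; bids=[-] asks=[#1:5@100]
After op 2 [order #2] limit_sell(price=101, qty=2): fills=none; bids=[-] asks=[#1:5@100 #2:2@101]
After op 3 [order #3] limit_buy(price=99, qty=4): fills=none; bids=[#3:4@99] asks=[#1:5@100 #2:2@101]
After op 4 [order #4] limit_buy(price=101, qty=4): fills=#4x#1:4@100; bids=[#3:4@99] asks=[#1:1@100 #2:2@101]
After op 5 [order #5] market_sell(qty=7): fills=#3x#5:4@99; bids=[-] asks=[#1:1@100 #2:2@101]
After op 6 cancel(order #4): fills=none; bids=[-] asks=[#1:1@100 #2:2@101]
After op 7 [order #6] limit_sell(price=102, qty=5): fills=none; bids=[-] asks=[#1:1@100 #2:2@101 #6:5@102]
After op 8 [order #7] limit_sell(price=99, qty=8): fills=none; bids=[-] asks=[#7:8@99 #1:1@100 #2:2@101 #6:5@102]
After op 9 [order #8] limit_buy(price=103, qty=6): fills=#8x#7:6@99; bids=[-] asks=[#7:2@99 #1:1@100 #2:2@101 #6:5@102]
After op 10 [order #9] limit_buy(price=104, qty=5): fills=#9x#7:2@99 #9x#1:1@100 #9x#2:2@101; bids=[-] asks=[#6:5@102]

Answer: 6@99,2@99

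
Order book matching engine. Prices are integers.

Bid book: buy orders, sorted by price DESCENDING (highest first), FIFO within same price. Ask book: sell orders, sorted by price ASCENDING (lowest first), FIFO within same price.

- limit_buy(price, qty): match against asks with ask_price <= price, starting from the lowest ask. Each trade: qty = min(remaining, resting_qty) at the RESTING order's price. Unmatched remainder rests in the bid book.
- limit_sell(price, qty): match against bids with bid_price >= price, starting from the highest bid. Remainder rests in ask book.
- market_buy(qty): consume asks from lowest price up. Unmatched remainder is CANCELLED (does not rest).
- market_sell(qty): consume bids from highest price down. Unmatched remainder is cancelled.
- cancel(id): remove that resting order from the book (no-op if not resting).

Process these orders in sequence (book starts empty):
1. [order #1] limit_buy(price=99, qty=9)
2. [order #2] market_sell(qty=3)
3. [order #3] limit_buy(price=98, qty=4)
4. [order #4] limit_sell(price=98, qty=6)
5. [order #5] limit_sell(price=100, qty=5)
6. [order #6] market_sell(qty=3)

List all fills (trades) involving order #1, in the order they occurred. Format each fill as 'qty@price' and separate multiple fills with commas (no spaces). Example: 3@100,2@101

After op 1 [order #1] limit_buy(price=99, qty=9): fills=none; bids=[#1:9@99] asks=[-]
After op 2 [order #2] market_sell(qty=3): fills=#1x#2:3@99; bids=[#1:6@99] asks=[-]
After op 3 [order #3] limit_buy(price=98, qty=4): fills=none; bids=[#1:6@99 #3:4@98] asks=[-]
After op 4 [order #4] limit_sell(price=98, qty=6): fills=#1x#4:6@99; bids=[#3:4@98] asks=[-]
After op 5 [order #5] limit_sell(price=100, qty=5): fills=none; bids=[#3:4@98] asks=[#5:5@100]
After op 6 [order #6] market_sell(qty=3): fills=#3x#6:3@98; bids=[#3:1@98] asks=[#5:5@100]

Answer: 3@99,6@99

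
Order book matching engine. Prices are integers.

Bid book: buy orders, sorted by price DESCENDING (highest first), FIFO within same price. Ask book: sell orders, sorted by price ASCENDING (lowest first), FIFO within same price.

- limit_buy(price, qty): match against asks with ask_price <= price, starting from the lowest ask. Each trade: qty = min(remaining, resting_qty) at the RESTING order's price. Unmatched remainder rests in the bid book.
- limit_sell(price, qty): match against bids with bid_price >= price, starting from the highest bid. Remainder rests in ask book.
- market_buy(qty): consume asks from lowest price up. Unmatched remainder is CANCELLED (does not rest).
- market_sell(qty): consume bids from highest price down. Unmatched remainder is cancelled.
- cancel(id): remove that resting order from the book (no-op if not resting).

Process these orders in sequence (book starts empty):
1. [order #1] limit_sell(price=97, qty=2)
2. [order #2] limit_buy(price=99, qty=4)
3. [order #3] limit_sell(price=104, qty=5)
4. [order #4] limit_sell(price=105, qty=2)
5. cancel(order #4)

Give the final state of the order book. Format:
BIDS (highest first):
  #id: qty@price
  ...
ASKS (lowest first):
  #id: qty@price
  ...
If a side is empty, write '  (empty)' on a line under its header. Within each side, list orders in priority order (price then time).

Answer: BIDS (highest first):
  #2: 2@99
ASKS (lowest first):
  #3: 5@104

Derivation:
After op 1 [order #1] limit_sell(price=97, qty=2): fills=none; bids=[-] asks=[#1:2@97]
After op 2 [order #2] limit_buy(price=99, qty=4): fills=#2x#1:2@97; bids=[#2:2@99] asks=[-]
After op 3 [order #3] limit_sell(price=104, qty=5): fills=none; bids=[#2:2@99] asks=[#3:5@104]
After op 4 [order #4] limit_sell(price=105, qty=2): fills=none; bids=[#2:2@99] asks=[#3:5@104 #4:2@105]
After op 5 cancel(order #4): fills=none; bids=[#2:2@99] asks=[#3:5@104]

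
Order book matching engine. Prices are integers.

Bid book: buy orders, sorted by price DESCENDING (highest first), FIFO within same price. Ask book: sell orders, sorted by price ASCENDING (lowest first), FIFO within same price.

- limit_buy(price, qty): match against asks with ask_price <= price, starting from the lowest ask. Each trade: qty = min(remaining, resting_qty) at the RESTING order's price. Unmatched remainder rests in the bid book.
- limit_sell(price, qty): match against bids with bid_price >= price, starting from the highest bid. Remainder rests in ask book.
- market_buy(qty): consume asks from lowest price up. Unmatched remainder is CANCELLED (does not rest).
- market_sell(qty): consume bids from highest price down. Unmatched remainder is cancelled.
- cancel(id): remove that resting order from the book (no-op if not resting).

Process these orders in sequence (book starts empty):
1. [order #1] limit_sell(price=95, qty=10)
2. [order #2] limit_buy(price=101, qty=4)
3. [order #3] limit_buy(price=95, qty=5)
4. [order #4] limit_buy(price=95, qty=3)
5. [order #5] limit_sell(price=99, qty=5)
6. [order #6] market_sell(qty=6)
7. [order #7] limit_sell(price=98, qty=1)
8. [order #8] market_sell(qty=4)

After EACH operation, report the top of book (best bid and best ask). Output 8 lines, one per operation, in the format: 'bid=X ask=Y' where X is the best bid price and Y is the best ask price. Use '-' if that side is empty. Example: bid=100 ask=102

After op 1 [order #1] limit_sell(price=95, qty=10): fills=none; bids=[-] asks=[#1:10@95]
After op 2 [order #2] limit_buy(price=101, qty=4): fills=#2x#1:4@95; bids=[-] asks=[#1:6@95]
After op 3 [order #3] limit_buy(price=95, qty=5): fills=#3x#1:5@95; bids=[-] asks=[#1:1@95]
After op 4 [order #4] limit_buy(price=95, qty=3): fills=#4x#1:1@95; bids=[#4:2@95] asks=[-]
After op 5 [order #5] limit_sell(price=99, qty=5): fills=none; bids=[#4:2@95] asks=[#5:5@99]
After op 6 [order #6] market_sell(qty=6): fills=#4x#6:2@95; bids=[-] asks=[#5:5@99]
After op 7 [order #7] limit_sell(price=98, qty=1): fills=none; bids=[-] asks=[#7:1@98 #5:5@99]
After op 8 [order #8] market_sell(qty=4): fills=none; bids=[-] asks=[#7:1@98 #5:5@99]

Answer: bid=- ask=95
bid=- ask=95
bid=- ask=95
bid=95 ask=-
bid=95 ask=99
bid=- ask=99
bid=- ask=98
bid=- ask=98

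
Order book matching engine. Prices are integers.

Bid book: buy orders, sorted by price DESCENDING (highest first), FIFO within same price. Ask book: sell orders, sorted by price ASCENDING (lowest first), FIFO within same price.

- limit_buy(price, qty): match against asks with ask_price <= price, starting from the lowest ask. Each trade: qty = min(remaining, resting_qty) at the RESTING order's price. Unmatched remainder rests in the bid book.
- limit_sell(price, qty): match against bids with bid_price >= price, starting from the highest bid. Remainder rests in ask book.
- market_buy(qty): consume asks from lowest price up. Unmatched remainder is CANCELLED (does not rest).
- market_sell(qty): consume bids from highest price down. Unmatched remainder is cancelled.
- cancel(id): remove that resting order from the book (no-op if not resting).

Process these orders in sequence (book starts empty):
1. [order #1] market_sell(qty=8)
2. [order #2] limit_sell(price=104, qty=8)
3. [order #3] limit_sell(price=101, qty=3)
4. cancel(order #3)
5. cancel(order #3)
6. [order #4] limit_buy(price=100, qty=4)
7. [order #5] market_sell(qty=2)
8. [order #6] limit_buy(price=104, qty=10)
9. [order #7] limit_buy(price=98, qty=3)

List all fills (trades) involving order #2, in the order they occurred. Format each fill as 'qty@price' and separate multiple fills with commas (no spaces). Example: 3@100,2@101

After op 1 [order #1] market_sell(qty=8): fills=none; bids=[-] asks=[-]
After op 2 [order #2] limit_sell(price=104, qty=8): fills=none; bids=[-] asks=[#2:8@104]
After op 3 [order #3] limit_sell(price=101, qty=3): fills=none; bids=[-] asks=[#3:3@101 #2:8@104]
After op 4 cancel(order #3): fills=none; bids=[-] asks=[#2:8@104]
After op 5 cancel(order #3): fills=none; bids=[-] asks=[#2:8@104]
After op 6 [order #4] limit_buy(price=100, qty=4): fills=none; bids=[#4:4@100] asks=[#2:8@104]
After op 7 [order #5] market_sell(qty=2): fills=#4x#5:2@100; bids=[#4:2@100] asks=[#2:8@104]
After op 8 [order #6] limit_buy(price=104, qty=10): fills=#6x#2:8@104; bids=[#6:2@104 #4:2@100] asks=[-]
After op 9 [order #7] limit_buy(price=98, qty=3): fills=none; bids=[#6:2@104 #4:2@100 #7:3@98] asks=[-]

Answer: 8@104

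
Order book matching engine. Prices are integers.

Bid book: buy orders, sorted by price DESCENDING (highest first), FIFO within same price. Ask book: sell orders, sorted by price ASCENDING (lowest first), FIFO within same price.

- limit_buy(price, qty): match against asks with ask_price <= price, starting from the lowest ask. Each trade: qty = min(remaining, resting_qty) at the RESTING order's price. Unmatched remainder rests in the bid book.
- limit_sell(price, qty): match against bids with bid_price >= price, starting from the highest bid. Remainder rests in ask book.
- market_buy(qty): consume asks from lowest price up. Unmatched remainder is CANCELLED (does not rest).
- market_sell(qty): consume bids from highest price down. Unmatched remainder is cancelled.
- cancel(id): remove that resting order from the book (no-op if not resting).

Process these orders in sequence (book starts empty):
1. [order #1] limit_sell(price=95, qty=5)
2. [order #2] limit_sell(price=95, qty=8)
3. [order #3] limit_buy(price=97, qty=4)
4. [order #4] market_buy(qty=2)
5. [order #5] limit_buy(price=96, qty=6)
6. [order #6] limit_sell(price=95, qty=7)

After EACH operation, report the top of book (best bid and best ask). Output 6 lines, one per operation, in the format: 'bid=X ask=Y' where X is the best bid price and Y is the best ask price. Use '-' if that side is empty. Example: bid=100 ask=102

After op 1 [order #1] limit_sell(price=95, qty=5): fills=none; bids=[-] asks=[#1:5@95]
After op 2 [order #2] limit_sell(price=95, qty=8): fills=none; bids=[-] asks=[#1:5@95 #2:8@95]
After op 3 [order #3] limit_buy(price=97, qty=4): fills=#3x#1:4@95; bids=[-] asks=[#1:1@95 #2:8@95]
After op 4 [order #4] market_buy(qty=2): fills=#4x#1:1@95 #4x#2:1@95; bids=[-] asks=[#2:7@95]
After op 5 [order #5] limit_buy(price=96, qty=6): fills=#5x#2:6@95; bids=[-] asks=[#2:1@95]
After op 6 [order #6] limit_sell(price=95, qty=7): fills=none; bids=[-] asks=[#2:1@95 #6:7@95]

Answer: bid=- ask=95
bid=- ask=95
bid=- ask=95
bid=- ask=95
bid=- ask=95
bid=- ask=95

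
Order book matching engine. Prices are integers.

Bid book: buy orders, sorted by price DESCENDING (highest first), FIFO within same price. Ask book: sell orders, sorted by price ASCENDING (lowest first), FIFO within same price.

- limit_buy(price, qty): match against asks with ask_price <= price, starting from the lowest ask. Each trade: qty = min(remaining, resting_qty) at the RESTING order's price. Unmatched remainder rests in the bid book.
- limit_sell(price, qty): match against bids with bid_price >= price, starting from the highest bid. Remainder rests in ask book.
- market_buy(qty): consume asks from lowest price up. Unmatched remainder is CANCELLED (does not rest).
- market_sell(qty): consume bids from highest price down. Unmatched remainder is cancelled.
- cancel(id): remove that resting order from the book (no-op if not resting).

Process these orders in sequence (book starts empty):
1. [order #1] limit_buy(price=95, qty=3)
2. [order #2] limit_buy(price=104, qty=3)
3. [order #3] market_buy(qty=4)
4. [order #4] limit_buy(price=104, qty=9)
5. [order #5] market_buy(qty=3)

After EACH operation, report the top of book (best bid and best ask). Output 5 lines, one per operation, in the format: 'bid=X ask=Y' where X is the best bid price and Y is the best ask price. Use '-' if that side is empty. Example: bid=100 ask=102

After op 1 [order #1] limit_buy(price=95, qty=3): fills=none; bids=[#1:3@95] asks=[-]
After op 2 [order #2] limit_buy(price=104, qty=3): fills=none; bids=[#2:3@104 #1:3@95] asks=[-]
After op 3 [order #3] market_buy(qty=4): fills=none; bids=[#2:3@104 #1:3@95] asks=[-]
After op 4 [order #4] limit_buy(price=104, qty=9): fills=none; bids=[#2:3@104 #4:9@104 #1:3@95] asks=[-]
After op 5 [order #5] market_buy(qty=3): fills=none; bids=[#2:3@104 #4:9@104 #1:3@95] asks=[-]

Answer: bid=95 ask=-
bid=104 ask=-
bid=104 ask=-
bid=104 ask=-
bid=104 ask=-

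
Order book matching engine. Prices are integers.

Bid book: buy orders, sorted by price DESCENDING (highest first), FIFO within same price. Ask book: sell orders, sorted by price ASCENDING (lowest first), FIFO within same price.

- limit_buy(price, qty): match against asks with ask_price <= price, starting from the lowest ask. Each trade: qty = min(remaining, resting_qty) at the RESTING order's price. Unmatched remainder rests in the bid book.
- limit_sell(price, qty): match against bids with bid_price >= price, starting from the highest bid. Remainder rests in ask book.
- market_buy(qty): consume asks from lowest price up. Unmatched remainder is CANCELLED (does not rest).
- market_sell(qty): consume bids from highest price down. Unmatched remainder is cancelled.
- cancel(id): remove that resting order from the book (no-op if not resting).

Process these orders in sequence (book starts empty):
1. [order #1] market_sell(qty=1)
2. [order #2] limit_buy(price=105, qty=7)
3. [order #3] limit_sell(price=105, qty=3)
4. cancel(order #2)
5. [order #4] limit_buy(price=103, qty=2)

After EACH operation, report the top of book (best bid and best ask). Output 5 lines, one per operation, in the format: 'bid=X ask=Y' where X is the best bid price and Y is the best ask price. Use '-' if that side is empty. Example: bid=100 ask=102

Answer: bid=- ask=-
bid=105 ask=-
bid=105 ask=-
bid=- ask=-
bid=103 ask=-

Derivation:
After op 1 [order #1] market_sell(qty=1): fills=none; bids=[-] asks=[-]
After op 2 [order #2] limit_buy(price=105, qty=7): fills=none; bids=[#2:7@105] asks=[-]
After op 3 [order #3] limit_sell(price=105, qty=3): fills=#2x#3:3@105; bids=[#2:4@105] asks=[-]
After op 4 cancel(order #2): fills=none; bids=[-] asks=[-]
After op 5 [order #4] limit_buy(price=103, qty=2): fills=none; bids=[#4:2@103] asks=[-]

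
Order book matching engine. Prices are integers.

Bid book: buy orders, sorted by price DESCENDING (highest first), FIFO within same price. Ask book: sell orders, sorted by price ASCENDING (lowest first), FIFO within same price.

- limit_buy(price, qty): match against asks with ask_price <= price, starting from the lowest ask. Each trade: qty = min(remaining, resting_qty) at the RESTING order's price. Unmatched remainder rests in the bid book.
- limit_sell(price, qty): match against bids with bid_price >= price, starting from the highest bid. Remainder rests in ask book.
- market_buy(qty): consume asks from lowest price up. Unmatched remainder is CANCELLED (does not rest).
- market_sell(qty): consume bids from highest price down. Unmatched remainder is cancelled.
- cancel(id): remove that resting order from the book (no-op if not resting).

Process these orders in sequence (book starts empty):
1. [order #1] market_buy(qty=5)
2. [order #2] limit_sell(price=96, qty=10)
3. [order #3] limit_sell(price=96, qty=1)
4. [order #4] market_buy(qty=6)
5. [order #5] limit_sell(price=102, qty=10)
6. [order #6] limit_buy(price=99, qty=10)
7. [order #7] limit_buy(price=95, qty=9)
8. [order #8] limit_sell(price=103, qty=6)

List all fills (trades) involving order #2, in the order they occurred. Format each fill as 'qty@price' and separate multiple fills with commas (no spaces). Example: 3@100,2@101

After op 1 [order #1] market_buy(qty=5): fills=none; bids=[-] asks=[-]
After op 2 [order #2] limit_sell(price=96, qty=10): fills=none; bids=[-] asks=[#2:10@96]
After op 3 [order #3] limit_sell(price=96, qty=1): fills=none; bids=[-] asks=[#2:10@96 #3:1@96]
After op 4 [order #4] market_buy(qty=6): fills=#4x#2:6@96; bids=[-] asks=[#2:4@96 #3:1@96]
After op 5 [order #5] limit_sell(price=102, qty=10): fills=none; bids=[-] asks=[#2:4@96 #3:1@96 #5:10@102]
After op 6 [order #6] limit_buy(price=99, qty=10): fills=#6x#2:4@96 #6x#3:1@96; bids=[#6:5@99] asks=[#5:10@102]
After op 7 [order #7] limit_buy(price=95, qty=9): fills=none; bids=[#6:5@99 #7:9@95] asks=[#5:10@102]
After op 8 [order #8] limit_sell(price=103, qty=6): fills=none; bids=[#6:5@99 #7:9@95] asks=[#5:10@102 #8:6@103]

Answer: 6@96,4@96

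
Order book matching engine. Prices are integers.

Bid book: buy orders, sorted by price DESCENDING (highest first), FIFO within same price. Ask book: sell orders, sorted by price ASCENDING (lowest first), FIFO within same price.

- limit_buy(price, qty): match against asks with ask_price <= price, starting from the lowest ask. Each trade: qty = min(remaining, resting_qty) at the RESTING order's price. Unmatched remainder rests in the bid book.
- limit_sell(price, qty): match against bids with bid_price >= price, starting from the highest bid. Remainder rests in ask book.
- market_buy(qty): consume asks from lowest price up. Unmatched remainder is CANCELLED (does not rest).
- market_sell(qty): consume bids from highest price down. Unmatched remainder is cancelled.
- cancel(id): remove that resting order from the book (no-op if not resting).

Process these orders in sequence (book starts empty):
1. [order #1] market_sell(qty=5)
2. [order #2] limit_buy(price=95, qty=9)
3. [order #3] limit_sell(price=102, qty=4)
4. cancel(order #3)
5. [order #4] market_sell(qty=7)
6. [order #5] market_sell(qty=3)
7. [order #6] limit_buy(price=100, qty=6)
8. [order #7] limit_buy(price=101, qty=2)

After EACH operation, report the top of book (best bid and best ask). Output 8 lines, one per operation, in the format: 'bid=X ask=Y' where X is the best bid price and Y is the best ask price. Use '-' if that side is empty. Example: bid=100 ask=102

After op 1 [order #1] market_sell(qty=5): fills=none; bids=[-] asks=[-]
After op 2 [order #2] limit_buy(price=95, qty=9): fills=none; bids=[#2:9@95] asks=[-]
After op 3 [order #3] limit_sell(price=102, qty=4): fills=none; bids=[#2:9@95] asks=[#3:4@102]
After op 4 cancel(order #3): fills=none; bids=[#2:9@95] asks=[-]
After op 5 [order #4] market_sell(qty=7): fills=#2x#4:7@95; bids=[#2:2@95] asks=[-]
After op 6 [order #5] market_sell(qty=3): fills=#2x#5:2@95; bids=[-] asks=[-]
After op 7 [order #6] limit_buy(price=100, qty=6): fills=none; bids=[#6:6@100] asks=[-]
After op 8 [order #7] limit_buy(price=101, qty=2): fills=none; bids=[#7:2@101 #6:6@100] asks=[-]

Answer: bid=- ask=-
bid=95 ask=-
bid=95 ask=102
bid=95 ask=-
bid=95 ask=-
bid=- ask=-
bid=100 ask=-
bid=101 ask=-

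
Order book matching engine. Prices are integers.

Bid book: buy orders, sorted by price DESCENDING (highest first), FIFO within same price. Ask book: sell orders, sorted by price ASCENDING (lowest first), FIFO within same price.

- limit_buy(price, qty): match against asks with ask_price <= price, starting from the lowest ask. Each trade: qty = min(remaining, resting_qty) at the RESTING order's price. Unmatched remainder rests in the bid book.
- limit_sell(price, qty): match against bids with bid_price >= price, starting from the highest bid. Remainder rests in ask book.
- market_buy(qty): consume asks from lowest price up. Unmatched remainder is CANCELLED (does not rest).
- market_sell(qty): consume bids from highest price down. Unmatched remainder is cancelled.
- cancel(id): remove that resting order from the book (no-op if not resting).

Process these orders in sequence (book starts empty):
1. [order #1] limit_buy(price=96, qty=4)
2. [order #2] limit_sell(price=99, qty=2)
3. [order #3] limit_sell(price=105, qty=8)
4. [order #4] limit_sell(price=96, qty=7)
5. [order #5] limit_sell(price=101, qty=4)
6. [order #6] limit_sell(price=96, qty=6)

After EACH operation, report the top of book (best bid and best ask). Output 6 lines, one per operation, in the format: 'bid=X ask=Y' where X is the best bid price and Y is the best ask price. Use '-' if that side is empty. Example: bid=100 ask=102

After op 1 [order #1] limit_buy(price=96, qty=4): fills=none; bids=[#1:4@96] asks=[-]
After op 2 [order #2] limit_sell(price=99, qty=2): fills=none; bids=[#1:4@96] asks=[#2:2@99]
After op 3 [order #3] limit_sell(price=105, qty=8): fills=none; bids=[#1:4@96] asks=[#2:2@99 #3:8@105]
After op 4 [order #4] limit_sell(price=96, qty=7): fills=#1x#4:4@96; bids=[-] asks=[#4:3@96 #2:2@99 #3:8@105]
After op 5 [order #5] limit_sell(price=101, qty=4): fills=none; bids=[-] asks=[#4:3@96 #2:2@99 #5:4@101 #3:8@105]
After op 6 [order #6] limit_sell(price=96, qty=6): fills=none; bids=[-] asks=[#4:3@96 #6:6@96 #2:2@99 #5:4@101 #3:8@105]

Answer: bid=96 ask=-
bid=96 ask=99
bid=96 ask=99
bid=- ask=96
bid=- ask=96
bid=- ask=96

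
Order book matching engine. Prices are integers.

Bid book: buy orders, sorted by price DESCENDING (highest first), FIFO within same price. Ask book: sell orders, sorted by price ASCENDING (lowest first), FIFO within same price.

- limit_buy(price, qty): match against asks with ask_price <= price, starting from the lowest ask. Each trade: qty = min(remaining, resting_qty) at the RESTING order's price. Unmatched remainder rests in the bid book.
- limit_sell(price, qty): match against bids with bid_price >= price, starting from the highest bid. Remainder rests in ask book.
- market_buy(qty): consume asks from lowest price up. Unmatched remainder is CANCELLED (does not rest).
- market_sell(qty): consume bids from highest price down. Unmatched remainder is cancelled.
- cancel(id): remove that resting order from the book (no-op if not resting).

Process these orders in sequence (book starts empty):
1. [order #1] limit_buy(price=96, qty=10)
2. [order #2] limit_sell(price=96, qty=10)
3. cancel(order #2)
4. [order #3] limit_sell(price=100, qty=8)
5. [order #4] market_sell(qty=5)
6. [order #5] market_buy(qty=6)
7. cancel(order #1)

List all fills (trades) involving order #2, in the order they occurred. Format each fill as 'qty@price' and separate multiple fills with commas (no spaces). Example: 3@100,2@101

After op 1 [order #1] limit_buy(price=96, qty=10): fills=none; bids=[#1:10@96] asks=[-]
After op 2 [order #2] limit_sell(price=96, qty=10): fills=#1x#2:10@96; bids=[-] asks=[-]
After op 3 cancel(order #2): fills=none; bids=[-] asks=[-]
After op 4 [order #3] limit_sell(price=100, qty=8): fills=none; bids=[-] asks=[#3:8@100]
After op 5 [order #4] market_sell(qty=5): fills=none; bids=[-] asks=[#3:8@100]
After op 6 [order #5] market_buy(qty=6): fills=#5x#3:6@100; bids=[-] asks=[#3:2@100]
After op 7 cancel(order #1): fills=none; bids=[-] asks=[#3:2@100]

Answer: 10@96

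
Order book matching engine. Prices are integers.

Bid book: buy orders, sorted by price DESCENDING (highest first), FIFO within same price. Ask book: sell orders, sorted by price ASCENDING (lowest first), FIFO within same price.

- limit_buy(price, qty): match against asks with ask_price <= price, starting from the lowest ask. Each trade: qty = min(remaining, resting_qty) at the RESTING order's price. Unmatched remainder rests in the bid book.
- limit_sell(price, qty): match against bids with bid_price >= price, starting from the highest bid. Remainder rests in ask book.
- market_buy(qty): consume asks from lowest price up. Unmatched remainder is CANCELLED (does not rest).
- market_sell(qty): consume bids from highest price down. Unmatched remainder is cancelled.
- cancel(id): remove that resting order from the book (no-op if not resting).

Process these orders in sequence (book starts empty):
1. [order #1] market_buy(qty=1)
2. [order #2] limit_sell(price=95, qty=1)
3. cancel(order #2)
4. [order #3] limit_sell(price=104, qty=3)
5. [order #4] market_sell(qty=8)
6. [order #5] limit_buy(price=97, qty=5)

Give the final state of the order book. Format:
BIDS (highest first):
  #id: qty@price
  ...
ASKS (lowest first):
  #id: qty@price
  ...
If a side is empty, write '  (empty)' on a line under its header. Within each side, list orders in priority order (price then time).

After op 1 [order #1] market_buy(qty=1): fills=none; bids=[-] asks=[-]
After op 2 [order #2] limit_sell(price=95, qty=1): fills=none; bids=[-] asks=[#2:1@95]
After op 3 cancel(order #2): fills=none; bids=[-] asks=[-]
After op 4 [order #3] limit_sell(price=104, qty=3): fills=none; bids=[-] asks=[#3:3@104]
After op 5 [order #4] market_sell(qty=8): fills=none; bids=[-] asks=[#3:3@104]
After op 6 [order #5] limit_buy(price=97, qty=5): fills=none; bids=[#5:5@97] asks=[#3:3@104]

Answer: BIDS (highest first):
  #5: 5@97
ASKS (lowest first):
  #3: 3@104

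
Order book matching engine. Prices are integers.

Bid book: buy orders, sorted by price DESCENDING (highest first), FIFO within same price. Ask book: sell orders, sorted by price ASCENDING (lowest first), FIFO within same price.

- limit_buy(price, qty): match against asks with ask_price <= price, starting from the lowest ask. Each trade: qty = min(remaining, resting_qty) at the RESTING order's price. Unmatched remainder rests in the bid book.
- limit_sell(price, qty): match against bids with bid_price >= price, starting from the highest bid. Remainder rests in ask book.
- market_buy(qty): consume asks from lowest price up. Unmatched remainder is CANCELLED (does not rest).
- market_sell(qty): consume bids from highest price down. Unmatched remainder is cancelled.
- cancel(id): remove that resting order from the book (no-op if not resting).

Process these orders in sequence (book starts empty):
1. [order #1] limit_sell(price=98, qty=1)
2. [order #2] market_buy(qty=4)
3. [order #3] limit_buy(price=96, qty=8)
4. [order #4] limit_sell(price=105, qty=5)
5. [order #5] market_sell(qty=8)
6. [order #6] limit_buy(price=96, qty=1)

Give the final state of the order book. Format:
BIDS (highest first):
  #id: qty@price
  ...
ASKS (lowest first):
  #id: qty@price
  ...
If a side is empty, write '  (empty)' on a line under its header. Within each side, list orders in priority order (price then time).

Answer: BIDS (highest first):
  #6: 1@96
ASKS (lowest first):
  #4: 5@105

Derivation:
After op 1 [order #1] limit_sell(price=98, qty=1): fills=none; bids=[-] asks=[#1:1@98]
After op 2 [order #2] market_buy(qty=4): fills=#2x#1:1@98; bids=[-] asks=[-]
After op 3 [order #3] limit_buy(price=96, qty=8): fills=none; bids=[#3:8@96] asks=[-]
After op 4 [order #4] limit_sell(price=105, qty=5): fills=none; bids=[#3:8@96] asks=[#4:5@105]
After op 5 [order #5] market_sell(qty=8): fills=#3x#5:8@96; bids=[-] asks=[#4:5@105]
After op 6 [order #6] limit_buy(price=96, qty=1): fills=none; bids=[#6:1@96] asks=[#4:5@105]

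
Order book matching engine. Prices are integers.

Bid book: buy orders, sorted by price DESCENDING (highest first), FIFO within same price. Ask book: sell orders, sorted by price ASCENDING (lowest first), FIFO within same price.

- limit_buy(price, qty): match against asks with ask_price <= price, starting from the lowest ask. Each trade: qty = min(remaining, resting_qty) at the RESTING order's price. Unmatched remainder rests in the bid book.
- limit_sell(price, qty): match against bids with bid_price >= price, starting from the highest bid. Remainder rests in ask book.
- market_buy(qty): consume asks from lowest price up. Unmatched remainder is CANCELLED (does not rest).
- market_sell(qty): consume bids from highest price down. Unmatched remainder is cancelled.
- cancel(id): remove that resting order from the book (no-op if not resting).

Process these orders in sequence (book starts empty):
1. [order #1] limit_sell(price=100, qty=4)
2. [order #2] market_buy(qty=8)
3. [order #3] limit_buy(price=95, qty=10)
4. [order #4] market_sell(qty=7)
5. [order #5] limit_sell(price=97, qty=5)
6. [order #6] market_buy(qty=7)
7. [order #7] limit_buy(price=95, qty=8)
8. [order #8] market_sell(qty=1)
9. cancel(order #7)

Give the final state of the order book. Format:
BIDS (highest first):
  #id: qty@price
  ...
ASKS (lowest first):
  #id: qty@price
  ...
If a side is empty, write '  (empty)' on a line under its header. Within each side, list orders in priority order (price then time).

Answer: BIDS (highest first):
  #3: 2@95
ASKS (lowest first):
  (empty)

Derivation:
After op 1 [order #1] limit_sell(price=100, qty=4): fills=none; bids=[-] asks=[#1:4@100]
After op 2 [order #2] market_buy(qty=8): fills=#2x#1:4@100; bids=[-] asks=[-]
After op 3 [order #3] limit_buy(price=95, qty=10): fills=none; bids=[#3:10@95] asks=[-]
After op 4 [order #4] market_sell(qty=7): fills=#3x#4:7@95; bids=[#3:3@95] asks=[-]
After op 5 [order #5] limit_sell(price=97, qty=5): fills=none; bids=[#3:3@95] asks=[#5:5@97]
After op 6 [order #6] market_buy(qty=7): fills=#6x#5:5@97; bids=[#3:3@95] asks=[-]
After op 7 [order #7] limit_buy(price=95, qty=8): fills=none; bids=[#3:3@95 #7:8@95] asks=[-]
After op 8 [order #8] market_sell(qty=1): fills=#3x#8:1@95; bids=[#3:2@95 #7:8@95] asks=[-]
After op 9 cancel(order #7): fills=none; bids=[#3:2@95] asks=[-]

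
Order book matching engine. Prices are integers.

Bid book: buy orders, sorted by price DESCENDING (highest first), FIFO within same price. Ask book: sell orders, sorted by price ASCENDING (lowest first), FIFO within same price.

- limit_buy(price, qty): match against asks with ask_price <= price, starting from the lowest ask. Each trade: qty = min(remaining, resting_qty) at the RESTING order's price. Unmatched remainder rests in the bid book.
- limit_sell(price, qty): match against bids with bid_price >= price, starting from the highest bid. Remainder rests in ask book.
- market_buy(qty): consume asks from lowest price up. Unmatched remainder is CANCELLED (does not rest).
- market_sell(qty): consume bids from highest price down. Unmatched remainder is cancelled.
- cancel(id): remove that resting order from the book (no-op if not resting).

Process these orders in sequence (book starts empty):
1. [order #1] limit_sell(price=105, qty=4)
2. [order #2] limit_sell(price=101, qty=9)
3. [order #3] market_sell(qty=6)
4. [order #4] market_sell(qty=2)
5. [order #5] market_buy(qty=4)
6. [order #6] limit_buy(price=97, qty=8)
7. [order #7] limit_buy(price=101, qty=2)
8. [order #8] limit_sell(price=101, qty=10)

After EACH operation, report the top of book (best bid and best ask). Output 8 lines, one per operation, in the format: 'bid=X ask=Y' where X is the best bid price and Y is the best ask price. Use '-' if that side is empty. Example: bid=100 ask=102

After op 1 [order #1] limit_sell(price=105, qty=4): fills=none; bids=[-] asks=[#1:4@105]
After op 2 [order #2] limit_sell(price=101, qty=9): fills=none; bids=[-] asks=[#2:9@101 #1:4@105]
After op 3 [order #3] market_sell(qty=6): fills=none; bids=[-] asks=[#2:9@101 #1:4@105]
After op 4 [order #4] market_sell(qty=2): fills=none; bids=[-] asks=[#2:9@101 #1:4@105]
After op 5 [order #5] market_buy(qty=4): fills=#5x#2:4@101; bids=[-] asks=[#2:5@101 #1:4@105]
After op 6 [order #6] limit_buy(price=97, qty=8): fills=none; bids=[#6:8@97] asks=[#2:5@101 #1:4@105]
After op 7 [order #7] limit_buy(price=101, qty=2): fills=#7x#2:2@101; bids=[#6:8@97] asks=[#2:3@101 #1:4@105]
After op 8 [order #8] limit_sell(price=101, qty=10): fills=none; bids=[#6:8@97] asks=[#2:3@101 #8:10@101 #1:4@105]

Answer: bid=- ask=105
bid=- ask=101
bid=- ask=101
bid=- ask=101
bid=- ask=101
bid=97 ask=101
bid=97 ask=101
bid=97 ask=101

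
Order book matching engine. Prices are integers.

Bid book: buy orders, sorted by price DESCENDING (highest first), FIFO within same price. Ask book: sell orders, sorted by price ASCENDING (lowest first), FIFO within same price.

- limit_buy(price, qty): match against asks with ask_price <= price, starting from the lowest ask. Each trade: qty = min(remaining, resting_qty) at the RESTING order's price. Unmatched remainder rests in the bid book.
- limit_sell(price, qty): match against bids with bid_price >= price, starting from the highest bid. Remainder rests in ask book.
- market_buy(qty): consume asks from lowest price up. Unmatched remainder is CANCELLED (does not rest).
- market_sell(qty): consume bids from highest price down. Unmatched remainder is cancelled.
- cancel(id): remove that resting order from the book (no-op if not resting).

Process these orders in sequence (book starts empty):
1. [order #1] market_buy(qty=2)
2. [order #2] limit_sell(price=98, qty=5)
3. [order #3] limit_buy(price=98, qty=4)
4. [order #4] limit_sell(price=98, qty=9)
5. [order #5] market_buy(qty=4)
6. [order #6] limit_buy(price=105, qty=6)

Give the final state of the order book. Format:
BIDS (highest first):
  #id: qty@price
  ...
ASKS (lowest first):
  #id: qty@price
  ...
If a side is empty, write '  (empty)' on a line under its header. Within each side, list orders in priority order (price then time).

After op 1 [order #1] market_buy(qty=2): fills=none; bids=[-] asks=[-]
After op 2 [order #2] limit_sell(price=98, qty=5): fills=none; bids=[-] asks=[#2:5@98]
After op 3 [order #3] limit_buy(price=98, qty=4): fills=#3x#2:4@98; bids=[-] asks=[#2:1@98]
After op 4 [order #4] limit_sell(price=98, qty=9): fills=none; bids=[-] asks=[#2:1@98 #4:9@98]
After op 5 [order #5] market_buy(qty=4): fills=#5x#2:1@98 #5x#4:3@98; bids=[-] asks=[#4:6@98]
After op 6 [order #6] limit_buy(price=105, qty=6): fills=#6x#4:6@98; bids=[-] asks=[-]

Answer: BIDS (highest first):
  (empty)
ASKS (lowest first):
  (empty)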